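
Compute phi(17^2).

φ(17^2) = 17^1·(17−1) = 17·16 = 272.

272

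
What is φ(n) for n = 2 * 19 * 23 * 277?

109296

φ(2) = 2 − 1 = 1.
φ(19) = 19 − 1 = 18.
φ(23) = 23 − 1 = 22.
φ(277) = 277 − 1 = 276.
Multiply: 1 · 18 · 22 · 276 = 109296.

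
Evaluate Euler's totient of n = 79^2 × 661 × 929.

φ(79^2) = 79^2 − 79^1 = 6241 − 79 = 6162.
φ(661) = 661 − 1 = 660.
φ(929) = 929 − 1 = 928.
Multiply: 6162 · 660 · 928 = 3774101760.

3774101760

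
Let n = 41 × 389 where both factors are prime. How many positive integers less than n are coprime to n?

15520

φ(15949) = 15949 · (1 − 1/41) · (1 − 1/389)
       = 15949 · 15520/15949 = 15520.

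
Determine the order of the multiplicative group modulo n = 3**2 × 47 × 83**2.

φ(3^2) = 3^2 − 3^1 = 9 − 3 = 6.
φ(47) = 47 − 1 = 46.
φ(83^2) = 83^2 − 83^1 = 6889 − 83 = 6806.
Multiply: 6 · 46 · 6806 = 1878456.

1878456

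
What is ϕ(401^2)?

160400

φ(401^2) = 401^1·(401−1) = 401·400 = 160400.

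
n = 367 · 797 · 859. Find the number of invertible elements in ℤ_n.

249966288

φ(251256641) = 251256641 · (1 − 1/367) · (1 − 1/797) · (1 − 1/859)
       = 251256641 · 249966288/251256641 = 249966288.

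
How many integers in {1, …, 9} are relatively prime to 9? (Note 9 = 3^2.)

6

φ(3^2) = 3^1·(3−1) = 3·2 = 6.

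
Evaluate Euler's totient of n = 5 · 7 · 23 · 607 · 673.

215018496

φ(328851355) = 328851355 · (1 − 1/5) · (1 − 1/7) · (1 − 1/23) · (1 − 1/607) · (1 − 1/673)
       = 328851355 · 215018496/328851355 = 215018496.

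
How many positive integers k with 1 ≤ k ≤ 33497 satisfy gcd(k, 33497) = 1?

30240

33497 = 19 · 41 · 43.
φ(19) = 19 − 1 = 18.
φ(41) = 41 − 1 = 40.
φ(43) = 43 − 1 = 42.
Since φ is multiplicative, φ(33497) = 18 · 40 · 42 = 30240.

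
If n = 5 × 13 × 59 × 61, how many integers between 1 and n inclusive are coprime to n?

167040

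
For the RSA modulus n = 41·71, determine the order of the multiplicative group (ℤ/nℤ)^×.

2800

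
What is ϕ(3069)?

1800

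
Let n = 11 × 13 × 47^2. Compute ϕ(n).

259440

φ(315887) = 315887 · (1 − 1/11) · (1 − 1/13) · (1 − 1/47)
       = 315887 · 5520/6721 = 259440.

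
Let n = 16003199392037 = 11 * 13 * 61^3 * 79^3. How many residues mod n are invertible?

φ(16003199392037) = 16003199392037 · (1 − 1/11) · (1 − 1/13) · (1 − 1/61) · (1 − 1/79)
       = 16003199392037 · 561600/689117 = 13041902577600.

13041902577600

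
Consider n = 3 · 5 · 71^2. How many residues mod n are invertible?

φ(3) = 3 − 1 = 2.
φ(5) = 5 − 1 = 4.
φ(71^2) = 71^1·(71−1) = 71·70 = 4970.
Multiply: 2 · 4 · 4970 = 39760.

39760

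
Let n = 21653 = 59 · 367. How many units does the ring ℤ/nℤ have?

21228

φ(21653) = 21653 · (1 − 1/59) · (1 − 1/367)
       = 21653 · 21228/21653 = 21228.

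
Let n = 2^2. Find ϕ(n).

2

φ(4) = 4 · (1 − 1/2)
       = 4 · 1/2 = 2.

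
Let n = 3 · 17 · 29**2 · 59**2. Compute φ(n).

88917248

φ(149303571) = 149303571 · (1 − 1/3) · (1 − 1/17) · (1 − 1/29) · (1 − 1/59)
       = 149303571 · 51968/87261 = 88917248.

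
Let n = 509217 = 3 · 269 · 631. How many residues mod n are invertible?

φ(509217) = 509217 · (1 − 1/3) · (1 − 1/269) · (1 − 1/631)
       = 509217 · 337680/509217 = 337680.

337680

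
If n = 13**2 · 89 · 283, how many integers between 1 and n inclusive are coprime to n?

3871296

φ(4256603) = 4256603 · (1 − 1/13) · (1 − 1/89) · (1 − 1/283)
       = 4256603 · 297792/327431 = 3871296.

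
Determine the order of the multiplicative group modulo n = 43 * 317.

13272

φ(43) = 43 − 1 = 42.
φ(317) = 317 − 1 = 316.
φ(13631) = 42 × 316 = 13272.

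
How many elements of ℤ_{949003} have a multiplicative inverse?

798600

949003 = 11^3 * 23 * 31.
φ(949003) = 949003 · (1 − 1/11) · (1 − 1/23) · (1 − 1/31)
       = 949003 · 6600/7843 = 798600.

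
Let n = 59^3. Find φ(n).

φ(59^3) = 59^2·(59−1) = 3481·58 = 201898.

201898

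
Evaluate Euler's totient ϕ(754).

336

Factor 754: 754 = 2 × 13 × 29.
φ(2) = 2 − 1 = 1.
φ(13) = 13 − 1 = 12.
φ(29) = 29 − 1 = 28.
φ(754) = 1 × 12 × 28 = 336.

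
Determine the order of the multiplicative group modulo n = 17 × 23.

φ(391) = 391 · (1 − 1/17) · (1 − 1/23)
       = 391 · 352/391 = 352.

352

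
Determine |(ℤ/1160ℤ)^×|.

1160 = 2**3 * 5 * 29.
φ(2^3) = 2^3 − 2^2 = 8 − 4 = 4.
φ(5) = 5 − 1 = 4.
φ(29) = 29 − 1 = 28.
Since φ is multiplicative, φ(1160) = 4 · 4 · 28 = 448.

448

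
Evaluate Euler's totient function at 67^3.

φ(300763) = 300763 · (1 − 1/67)
       = 300763 · 66/67 = 296274.

296274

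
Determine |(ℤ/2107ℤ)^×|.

1764

Prime factorization: 2107 = 7^2 * 43.
φ(7^2) = 7^2 − 7^1 = 49 − 7 = 42.
φ(43) = 43 − 1 = 42.
Since φ is multiplicative, φ(2107) = 42 · 42 = 1764.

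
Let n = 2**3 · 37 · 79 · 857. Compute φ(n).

φ(20040088) = 20040088 · (1 − 1/2) · (1 − 1/37) · (1 − 1/79) · (1 − 1/857)
       = 20040088 · 2403648/5010022 = 9614592.

9614592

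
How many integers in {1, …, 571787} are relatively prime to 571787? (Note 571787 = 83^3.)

φ(571787) = 571787 · (1 − 1/83)
       = 571787 · 82/83 = 564898.

564898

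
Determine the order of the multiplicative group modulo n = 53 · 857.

44512

φ(45421) = 45421 · (1 − 1/53) · (1 − 1/857)
       = 45421 · 44512/45421 = 44512.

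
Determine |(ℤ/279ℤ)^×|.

Factor 279: 279 = 3^2 × 31.
φ(3^2) = 3^2 − 3^1 = 9 − 3 = 6.
φ(31) = 31 − 1 = 30.
Multiply: 6 · 30 = 180.

180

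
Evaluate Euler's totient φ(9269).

7920

Prime factorization: 9269 = 13 · 23 · 31.
φ(9269) = 9269 · (1 − 1/13) · (1 − 1/23) · (1 − 1/31)
       = 9269 · 7920/9269 = 7920.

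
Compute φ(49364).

Prime factorization: 49364 = 2**2 · 7 · 41 · 43.
φ(2^2) = 2^1·(2−1) = 2·1 = 2.
φ(7) = 7 − 1 = 6.
φ(41) = 41 − 1 = 40.
φ(43) = 43 − 1 = 42.
φ(49364) = 2 × 6 × 40 × 42 = 20160.

20160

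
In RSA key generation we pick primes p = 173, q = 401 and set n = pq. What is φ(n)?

68800

φ(n) = (p − 1)(q − 1) = (173−1)(401−1) = 172·400 = 68800.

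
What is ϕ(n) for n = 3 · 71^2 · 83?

φ(1255209) = 1255209 · (1 − 1/3) · (1 − 1/71) · (1 − 1/83)
       = 1255209 · 11480/17679 = 815080.

815080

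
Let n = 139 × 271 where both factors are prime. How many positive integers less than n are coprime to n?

φ(37669) = 37669 · (1 − 1/139) · (1 − 1/271)
       = 37669 · 37260/37669 = 37260.

37260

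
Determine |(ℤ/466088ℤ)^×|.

466088 = 2^3 · 7^2 · 29 · 41.
φ(2^3) = 2^2·(2−1) = 4·1 = 4.
φ(7^2) = 7^1·(7−1) = 7·6 = 42.
φ(29) = 29 − 1 = 28.
φ(41) = 41 − 1 = 40.
Since φ is multiplicative, φ(466088) = 4 · 42 · 28 · 40 = 188160.

188160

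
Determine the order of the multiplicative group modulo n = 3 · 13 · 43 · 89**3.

φ(3) = 3 − 1 = 2.
φ(13) = 13 − 1 = 12.
φ(43) = 43 − 1 = 42.
φ(89^3) = 89^2·(89−1) = 7921·88 = 697048.
Multiply: 2 · 12 · 42 · 697048 = 702624384.

702624384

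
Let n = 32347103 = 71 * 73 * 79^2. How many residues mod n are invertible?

31056480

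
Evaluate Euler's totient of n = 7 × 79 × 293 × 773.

105498432

φ(7) = 7 − 1 = 6.
φ(79) = 79 − 1 = 78.
φ(293) = 293 − 1 = 292.
φ(773) = 773 − 1 = 772.
Multiply: 6 · 78 · 292 · 772 = 105498432.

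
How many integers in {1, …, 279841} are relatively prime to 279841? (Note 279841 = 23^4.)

267674

φ(23^4) = 23^3·(23−1) = 12167·22 = 267674.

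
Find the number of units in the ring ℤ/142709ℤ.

Factor 142709: 142709 = 7 · 19 · 29 · 37.
φ(142709) = 142709 · (1 − 1/7) · (1 − 1/19) · (1 − 1/29) · (1 − 1/37)
       = 142709 · 108864/142709 = 108864.

108864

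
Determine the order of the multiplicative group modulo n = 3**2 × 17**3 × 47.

1276224

φ(2078199) = 2078199 · (1 − 1/3) · (1 − 1/17) · (1 − 1/47)
       = 2078199 · 1472/2397 = 1276224.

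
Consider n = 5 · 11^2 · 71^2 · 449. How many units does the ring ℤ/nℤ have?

φ(5) = 5 − 1 = 4.
φ(11^2) = 11^2 − 11^1 = 121 − 11 = 110.
φ(71^2) = 71^2 − 71^1 = 5041 − 71 = 4970.
φ(449) = 449 − 1 = 448.
φ(1369362445) = 4 × 110 × 4970 × 448 = 979686400.

979686400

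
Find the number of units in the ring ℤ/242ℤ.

110

First factor: 242 = 2 · 11**2.
φ(2) = 2 − 1 = 1.
φ(11^2) = 11^2 − 11^1 = 121 − 11 = 110.
Multiply: 1 · 110 = 110.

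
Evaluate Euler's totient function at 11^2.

φ(11^2) = 11^2 − 11^1 = 121 − 11 = 110.

110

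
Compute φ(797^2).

φ(635209) = 635209 · (1 − 1/797)
       = 635209 · 796/797 = 634412.

634412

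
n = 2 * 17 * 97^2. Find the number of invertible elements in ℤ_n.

148992

φ(319906) = 319906 · (1 − 1/2) · (1 − 1/17) · (1 − 1/97)
       = 319906 · 1536/3298 = 148992.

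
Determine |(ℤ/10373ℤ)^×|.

8800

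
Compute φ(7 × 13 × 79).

φ(7189) = 7189 · (1 − 1/7) · (1 − 1/13) · (1 − 1/79)
       = 7189 · 5616/7189 = 5616.

5616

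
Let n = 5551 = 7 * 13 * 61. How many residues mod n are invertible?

φ(7) = 7 − 1 = 6.
φ(13) = 13 − 1 = 12.
φ(61) = 61 − 1 = 60.
φ(5551) = 6 × 12 × 60 = 4320.

4320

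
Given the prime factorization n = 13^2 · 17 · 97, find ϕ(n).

239616

φ(278681) = 278681 · (1 − 1/13) · (1 − 1/17) · (1 − 1/97)
       = 278681 · 18432/21437 = 239616.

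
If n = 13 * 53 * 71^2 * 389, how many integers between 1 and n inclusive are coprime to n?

1203296640

φ(13) = 13 − 1 = 12.
φ(53) = 53 − 1 = 52.
φ(71^2) = 71^2 − 71^1 = 5041 − 71 = 4970.
φ(389) = 389 − 1 = 388.
Since φ is multiplicative, φ(1351093861) = 12 · 52 · 4970 · 388 = 1203296640.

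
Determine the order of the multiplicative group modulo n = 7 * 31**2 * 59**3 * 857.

φ(7) = 7 − 1 = 6.
φ(31^2) = 31^2 − 31^1 = 961 − 31 = 930.
φ(59^3) = 59^3 − 59^2 = 205379 − 3481 = 201898.
φ(857) = 857 − 1 = 856.
Multiply: 6 · 930 · 201898 · 856 = 964361759040.

964361759040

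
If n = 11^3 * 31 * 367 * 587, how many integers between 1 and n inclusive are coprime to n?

φ(8888815969) = 8888815969 · (1 − 1/11) · (1 − 1/31) · (1 − 1/367) · (1 − 1/587)
       = 8888815969 · 64342800/73461289 = 7785478800.

7785478800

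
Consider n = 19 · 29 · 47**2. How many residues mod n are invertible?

1089648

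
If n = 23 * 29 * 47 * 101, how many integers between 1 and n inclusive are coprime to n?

φ(3166249) = 3166249 · (1 − 1/23) · (1 − 1/29) · (1 − 1/47) · (1 − 1/101)
       = 3166249 · 2833600/3166249 = 2833600.

2833600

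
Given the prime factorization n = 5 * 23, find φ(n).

88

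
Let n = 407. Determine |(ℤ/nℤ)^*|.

Prime factorization: 407 = 11 × 37.
φ(407) = 407 · (1 − 1/11) · (1 − 1/37)
       = 407 · 360/407 = 360.

360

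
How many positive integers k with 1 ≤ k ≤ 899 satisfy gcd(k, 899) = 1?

840

First factor: 899 = 29 · 31.
φ(29) = 29 − 1 = 28.
φ(31) = 31 − 1 = 30.
Multiply: 28 · 30 = 840.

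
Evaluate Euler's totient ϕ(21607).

21607 = 17 · 31 · 41.
φ(17) = 17 − 1 = 16.
φ(31) = 31 − 1 = 30.
φ(41) = 41 − 1 = 40.
Since φ is multiplicative, φ(21607) = 16 · 30 · 40 = 19200.

19200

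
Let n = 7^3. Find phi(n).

φ(343) = 343 · (1 − 1/7)
       = 343 · 6/7 = 294.

294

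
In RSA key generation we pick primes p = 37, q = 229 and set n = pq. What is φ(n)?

8208

φ(pq) = (p−1)(q−1) = 36 · 228 = 8208.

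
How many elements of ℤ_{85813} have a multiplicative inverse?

First factor: 85813 = 7 * 13 * 23 * 41.
φ(7) = 7 − 1 = 6.
φ(13) = 13 − 1 = 12.
φ(23) = 23 − 1 = 22.
φ(41) = 41 − 1 = 40.
Since φ is multiplicative, φ(85813) = 6 · 12 · 22 · 40 = 63360.

63360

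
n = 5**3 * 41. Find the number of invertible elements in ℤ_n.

4000

φ(5125) = 5125 · (1 − 1/5) · (1 − 1/41)
       = 5125 · 160/205 = 4000.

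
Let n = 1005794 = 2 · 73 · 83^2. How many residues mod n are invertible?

φ(2) = 2 − 1 = 1.
φ(73) = 73 − 1 = 72.
φ(83^2) = 83^1·(83−1) = 83·82 = 6806.
Since φ is multiplicative, φ(1005794) = 1 · 72 · 6806 = 490032.

490032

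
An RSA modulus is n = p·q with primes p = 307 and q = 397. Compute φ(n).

121176

φ(pq) = (p−1)(q−1) = 306 · 396 = 121176.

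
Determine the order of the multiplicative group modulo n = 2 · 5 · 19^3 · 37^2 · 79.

2700464832

φ(2) = 2 − 1 = 1.
φ(5) = 5 − 1 = 4.
φ(19^3) = 19^2·(19−1) = 361·18 = 6498.
φ(37^2) = 37^1·(37−1) = 37·36 = 1332.
φ(79) = 79 − 1 = 78.
Since φ is multiplicative, φ(7418077090) = 1 · 4 · 6498 · 1332 · 78 = 2700464832.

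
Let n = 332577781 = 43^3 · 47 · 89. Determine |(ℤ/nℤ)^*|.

314359584

φ(332577781) = 332577781 · (1 − 1/43) · (1 − 1/47) · (1 − 1/89)
       = 332577781 · 170016/179869 = 314359584.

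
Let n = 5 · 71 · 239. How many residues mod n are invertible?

φ(5) = 5 − 1 = 4.
φ(71) = 71 − 1 = 70.
φ(239) = 239 − 1 = 238.
φ(84845) = 4 × 70 × 238 = 66640.

66640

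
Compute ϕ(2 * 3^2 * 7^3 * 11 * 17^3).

81567360

φ(333661482) = 333661482 · (1 − 1/2) · (1 − 1/3) · (1 − 1/7) · (1 − 1/11) · (1 − 1/17)
       = 333661482 · 1920/7854 = 81567360.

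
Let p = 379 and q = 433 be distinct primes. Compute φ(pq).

φ(n) = (p − 1)(q − 1) = (379−1)(433−1) = 378·432 = 163296.

163296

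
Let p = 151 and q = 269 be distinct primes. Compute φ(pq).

40200

φ(151) = 151 − 1 = 150.
φ(269) = 269 − 1 = 268.
Multiply: 150 · 268 = 40200.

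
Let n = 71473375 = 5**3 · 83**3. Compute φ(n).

φ(71473375) = 71473375 · (1 − 1/5) · (1 − 1/83)
       = 71473375 · 328/415 = 56489800.

56489800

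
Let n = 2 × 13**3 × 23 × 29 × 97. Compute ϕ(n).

φ(2) = 2 − 1 = 1.
φ(13^3) = 13^2·(13−1) = 169·12 = 2028.
φ(23) = 23 − 1 = 22.
φ(29) = 29 − 1 = 28.
φ(97) = 97 − 1 = 96.
φ(284287406) = 1 × 2028 × 22 × 28 × 96 = 119927808.

119927808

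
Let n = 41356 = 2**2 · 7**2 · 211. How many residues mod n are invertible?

φ(41356) = 41356 · (1 − 1/2) · (1 − 1/7) · (1 − 1/211)
       = 41356 · 1260/2954 = 17640.

17640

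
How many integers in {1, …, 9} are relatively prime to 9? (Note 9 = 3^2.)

φ(9) = 9 · (1 − 1/3)
       = 9 · 2/3 = 6.

6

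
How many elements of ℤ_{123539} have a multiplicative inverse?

104832

First factor: 123539 = 13^2 · 17 · 43.
φ(13^2) = 13^2 − 13^1 = 169 − 13 = 156.
φ(17) = 17 − 1 = 16.
φ(43) = 43 − 1 = 42.
φ(123539) = 156 × 16 × 42 = 104832.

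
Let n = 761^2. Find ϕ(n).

578360

φ(579121) = 579121 · (1 − 1/761)
       = 579121 · 760/761 = 578360.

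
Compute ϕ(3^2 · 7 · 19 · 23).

14256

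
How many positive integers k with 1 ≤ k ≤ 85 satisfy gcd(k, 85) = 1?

64

Prime factorization: 85 = 5 × 17.
φ(85) = 85 · (1 − 1/5) · (1 − 1/17)
       = 85 · 64/85 = 64.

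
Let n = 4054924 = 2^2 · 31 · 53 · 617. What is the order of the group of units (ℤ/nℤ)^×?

φ(4054924) = 4054924 · (1 − 1/2) · (1 − 1/31) · (1 − 1/53) · (1 − 1/617)
       = 4054924 · 960960/2027462 = 1921920.

1921920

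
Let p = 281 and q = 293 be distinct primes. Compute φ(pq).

81760

φ(n) = (p − 1)(q − 1) = (281−1)(293−1) = 280·292 = 81760.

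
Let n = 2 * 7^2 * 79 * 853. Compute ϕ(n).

2791152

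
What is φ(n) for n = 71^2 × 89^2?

φ(71^2) = 71^2 − 71^1 = 5041 − 71 = 4970.
φ(89^2) = 89^2 − 89^1 = 7921 − 89 = 7832.
Since φ is multiplicative, φ(39929761) = 4970 · 7832 = 38925040.

38925040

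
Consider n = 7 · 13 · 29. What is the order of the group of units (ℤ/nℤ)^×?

φ(7) = 7 − 1 = 6.
φ(13) = 13 − 1 = 12.
φ(29) = 29 − 1 = 28.
φ(2639) = 6 × 12 × 28 = 2016.

2016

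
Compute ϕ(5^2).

20

φ(5^2) = 5^1·(5−1) = 5·4 = 20.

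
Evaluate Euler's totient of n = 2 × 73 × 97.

φ(2) = 2 − 1 = 1.
φ(73) = 73 − 1 = 72.
φ(97) = 97 − 1 = 96.
Multiply: 1 · 72 · 96 = 6912.

6912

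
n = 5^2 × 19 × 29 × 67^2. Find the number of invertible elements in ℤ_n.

44573760

φ(61835975) = 61835975 · (1 − 1/5) · (1 − 1/19) · (1 − 1/29) · (1 − 1/67)
       = 61835975 · 133056/184585 = 44573760.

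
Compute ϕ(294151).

232320

Factor 294151: 294151 = 11^3 × 13 × 17.
φ(294151) = 294151 · (1 − 1/11) · (1 − 1/13) · (1 − 1/17)
       = 294151 · 1920/2431 = 232320.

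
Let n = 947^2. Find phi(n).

895862

φ(896809) = 896809 · (1 − 1/947)
       = 896809 · 946/947 = 895862.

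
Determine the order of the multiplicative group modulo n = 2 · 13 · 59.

696

φ(2) = 2 − 1 = 1.
φ(13) = 13 − 1 = 12.
φ(59) = 59 − 1 = 58.
φ(1534) = 1 × 12 × 58 = 696.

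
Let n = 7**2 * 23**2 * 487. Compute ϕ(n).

10328472

φ(12623527) = 12623527 · (1 − 1/7) · (1 − 1/23) · (1 − 1/487)
       = 12623527 · 64152/78407 = 10328472.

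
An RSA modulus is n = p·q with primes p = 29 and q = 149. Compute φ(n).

4144

φ(pq) = (p−1)(q−1) = 28 · 148 = 4144.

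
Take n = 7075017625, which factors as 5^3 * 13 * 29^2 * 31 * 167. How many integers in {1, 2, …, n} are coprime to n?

φ(5^3) = 5^3 − 5^2 = 125 − 25 = 100.
φ(13) = 13 − 1 = 12.
φ(29^2) = 29^1·(29−1) = 29·28 = 812.
φ(31) = 31 − 1 = 30.
φ(167) = 167 − 1 = 166.
φ(7075017625) = 100 × 12 × 812 × 30 × 166 = 4852512000.

4852512000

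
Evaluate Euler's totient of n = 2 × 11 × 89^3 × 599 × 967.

φ(8983508793094) = 8983508793094 · (1 − 1/2) · (1 − 1/11) · (1 − 1/89) · (1 − 1/599) · (1 − 1/967)
       = 8983508793094 · 508347840/1134138214 = 4026623240640.

4026623240640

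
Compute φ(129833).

Prime factorization: 129833 = 11^2 · 29 · 37.
φ(129833) = 129833 · (1 − 1/11) · (1 − 1/29) · (1 − 1/37)
       = 129833 · 10080/11803 = 110880.

110880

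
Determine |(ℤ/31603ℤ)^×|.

24960

Prime factorization: 31603 = 11 · 13^2 · 17.
φ(31603) = 31603 · (1 − 1/11) · (1 − 1/13) · (1 − 1/17)
       = 31603 · 1920/2431 = 24960.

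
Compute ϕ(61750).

Factor 61750: 61750 = 2 · 5**3 · 13 · 19.
φ(61750) = 61750 · (1 − 1/2) · (1 − 1/5) · (1 − 1/13) · (1 − 1/19)
       = 61750 · 864/2470 = 21600.

21600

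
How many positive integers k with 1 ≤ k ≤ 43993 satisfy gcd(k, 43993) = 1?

40320

43993 = 29 · 37 · 41.
φ(43993) = 43993 · (1 − 1/29) · (1 − 1/37) · (1 − 1/41)
       = 43993 · 40320/43993 = 40320.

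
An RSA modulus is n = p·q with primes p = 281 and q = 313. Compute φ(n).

φ(87953) = 87953 · (1 − 1/281) · (1 − 1/313)
       = 87953 · 87360/87953 = 87360.

87360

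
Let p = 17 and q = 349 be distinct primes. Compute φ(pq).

For distinct primes, φ(pq) = (p−1)(q−1) = 16 × 348 = 5568.

5568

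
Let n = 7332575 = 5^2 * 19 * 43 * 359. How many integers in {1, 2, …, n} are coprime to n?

5412960

φ(7332575) = 7332575 · (1 − 1/5) · (1 − 1/19) · (1 − 1/43) · (1 − 1/359)
       = 7332575 · 1082592/1466515 = 5412960.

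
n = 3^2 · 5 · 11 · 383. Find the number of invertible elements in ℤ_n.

φ(3^2) = 3^1·(3−1) = 3·2 = 6.
φ(5) = 5 − 1 = 4.
φ(11) = 11 − 1 = 10.
φ(383) = 383 − 1 = 382.
φ(189585) = 6 × 4 × 10 × 382 = 91680.

91680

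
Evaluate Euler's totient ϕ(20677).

18480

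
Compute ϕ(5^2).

φ(25) = 25 · (1 − 1/5)
       = 25 · 4/5 = 20.

20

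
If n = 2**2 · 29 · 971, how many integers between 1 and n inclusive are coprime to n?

54320

φ(2^2) = 2^1·(2−1) = 2·1 = 2.
φ(29) = 29 − 1 = 28.
φ(971) = 971 − 1 = 970.
Since φ is multiplicative, φ(112636) = 2 · 28 · 970 = 54320.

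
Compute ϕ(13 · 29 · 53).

φ(19981) = 19981 · (1 − 1/13) · (1 − 1/29) · (1 − 1/53)
       = 19981 · 17472/19981 = 17472.

17472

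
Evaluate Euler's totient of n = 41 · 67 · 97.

φ(266459) = 266459 · (1 − 1/41) · (1 − 1/67) · (1 − 1/97)
       = 266459 · 253440/266459 = 253440.

253440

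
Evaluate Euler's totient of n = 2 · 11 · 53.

φ(2) = 2 − 1 = 1.
φ(11) = 11 − 1 = 10.
φ(53) = 53 − 1 = 52.
Since φ is multiplicative, φ(1166) = 1 · 10 · 52 = 520.

520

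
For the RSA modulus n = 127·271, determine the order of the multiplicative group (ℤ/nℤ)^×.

34020

For distinct primes, φ(pq) = (p−1)(q−1) = 126 × 270 = 34020.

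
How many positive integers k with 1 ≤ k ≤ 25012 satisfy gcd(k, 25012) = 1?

Prime factorization: 25012 = 2^2 · 13^2 · 37.
φ(25012) = 25012 · (1 − 1/2) · (1 − 1/13) · (1 − 1/37)
       = 25012 · 432/962 = 11232.

11232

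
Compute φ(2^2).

2

φ(2^2) = 2^1·(2−1) = 2·1 = 2.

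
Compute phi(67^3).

296274

φ(67^3) = 67^3 − 67^2 = 300763 − 4489 = 296274.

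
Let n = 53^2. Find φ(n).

φ(53^2) = 53^1·(53−1) = 53·52 = 2756.

2756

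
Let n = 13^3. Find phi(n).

2028

φ(13^3) = 13^2·(13−1) = 169·12 = 2028.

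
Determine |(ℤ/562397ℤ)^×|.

470400

Factor 562397: 562397 = 11 × 29 × 41 × 43.
φ(11) = 11 − 1 = 10.
φ(29) = 29 − 1 = 28.
φ(41) = 41 − 1 = 40.
φ(43) = 43 − 1 = 42.
φ(562397) = 10 × 28 × 40 × 42 = 470400.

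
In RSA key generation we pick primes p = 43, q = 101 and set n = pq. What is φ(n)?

φ(pq) = (p−1)(q−1) = 42 · 100 = 4200.

4200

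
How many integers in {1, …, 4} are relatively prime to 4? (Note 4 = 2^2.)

2

φ(4) = 4 · (1 − 1/2)
       = 4 · 1/2 = 2.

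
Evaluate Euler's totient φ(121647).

73920

First factor: 121647 = 3 × 23 × 41 × 43.
φ(3) = 3 − 1 = 2.
φ(23) = 23 − 1 = 22.
φ(41) = 41 − 1 = 40.
φ(43) = 43 − 1 = 42.
Since φ is multiplicative, φ(121647) = 2 · 22 · 40 · 42 = 73920.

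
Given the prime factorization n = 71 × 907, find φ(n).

63420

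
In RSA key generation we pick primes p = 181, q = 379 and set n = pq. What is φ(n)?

68040

φ(68599) = 68599 · (1 − 1/181) · (1 − 1/379)
       = 68599 · 68040/68599 = 68040.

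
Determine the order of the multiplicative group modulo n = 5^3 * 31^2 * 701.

φ(84207625) = 84207625 · (1 − 1/5) · (1 − 1/31) · (1 − 1/701)
       = 84207625 · 84000/108655 = 65100000.

65100000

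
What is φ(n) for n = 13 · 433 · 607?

3141504

φ(3416803) = 3416803 · (1 − 1/13) · (1 − 1/433) · (1 − 1/607)
       = 3416803 · 3141504/3416803 = 3141504.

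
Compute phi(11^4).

φ(14641) = 14641 · (1 − 1/11)
       = 14641 · 10/11 = 13310.

13310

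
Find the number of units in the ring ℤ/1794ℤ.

528

Factor 1794: 1794 = 2 * 3 * 13 * 23.
φ(2) = 2 − 1 = 1.
φ(3) = 3 − 1 = 2.
φ(13) = 13 − 1 = 12.
φ(23) = 23 − 1 = 22.
Multiply: 1 · 2 · 12 · 22 = 528.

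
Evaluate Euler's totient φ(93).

Factor 93: 93 = 3 · 31.
φ(3) = 3 − 1 = 2.
φ(31) = 31 − 1 = 30.
φ(93) = 2 × 30 = 60.

60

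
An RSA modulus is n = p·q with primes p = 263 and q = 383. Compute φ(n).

φ(100729) = 100729 · (1 − 1/263) · (1 − 1/383)
       = 100729 · 100084/100729 = 100084.

100084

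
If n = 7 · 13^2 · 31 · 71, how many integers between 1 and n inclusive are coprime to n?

1965600

φ(2603783) = 2603783 · (1 − 1/7) · (1 − 1/13) · (1 − 1/31) · (1 − 1/71)
       = 2603783 · 151200/200291 = 1965600.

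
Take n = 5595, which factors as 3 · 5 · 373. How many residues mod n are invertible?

2976

φ(5595) = 5595 · (1 − 1/3) · (1 − 1/5) · (1 − 1/373)
       = 5595 · 2976/5595 = 2976.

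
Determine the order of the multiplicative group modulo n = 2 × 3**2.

6

φ(18) = 18 · (1 − 1/2) · (1 − 1/3)
       = 18 · 2/6 = 6.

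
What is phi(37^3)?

49284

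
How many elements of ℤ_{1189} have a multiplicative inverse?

First factor: 1189 = 29 * 41.
φ(29) = 29 − 1 = 28.
φ(41) = 41 − 1 = 40.
Since φ is multiplicative, φ(1189) = 28 · 40 = 1120.

1120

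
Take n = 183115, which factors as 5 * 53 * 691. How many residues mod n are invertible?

143520

φ(183115) = 183115 · (1 − 1/5) · (1 − 1/53) · (1 − 1/691)
       = 183115 · 143520/183115 = 143520.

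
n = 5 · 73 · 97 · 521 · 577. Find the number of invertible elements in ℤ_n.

8281128960

φ(10643344885) = 10643344885 · (1 − 1/5) · (1 − 1/73) · (1 − 1/97) · (1 − 1/521) · (1 − 1/577)
       = 10643344885 · 8281128960/10643344885 = 8281128960.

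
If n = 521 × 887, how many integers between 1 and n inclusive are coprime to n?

460720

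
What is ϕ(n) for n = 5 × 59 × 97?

22272

φ(28615) = 28615 · (1 − 1/5) · (1 − 1/59) · (1 − 1/97)
       = 28615 · 22272/28615 = 22272.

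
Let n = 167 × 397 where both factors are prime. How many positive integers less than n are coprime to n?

65736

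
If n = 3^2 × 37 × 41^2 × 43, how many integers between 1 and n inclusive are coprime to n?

φ(24070239) = 24070239 · (1 − 1/3) · (1 − 1/37) · (1 − 1/41) · (1 − 1/43)
       = 24070239 · 120960/195693 = 14878080.

14878080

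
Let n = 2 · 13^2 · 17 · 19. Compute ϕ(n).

44928

φ(2) = 2 − 1 = 1.
φ(13^2) = 13^1·(13−1) = 13·12 = 156.
φ(17) = 17 − 1 = 16.
φ(19) = 19 − 1 = 18.
Multiply: 1 · 156 · 16 · 18 = 44928.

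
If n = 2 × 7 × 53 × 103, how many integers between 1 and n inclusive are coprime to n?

31824

φ(76426) = 76426 · (1 − 1/2) · (1 − 1/7) · (1 − 1/53) · (1 − 1/103)
       = 76426 · 31824/76426 = 31824.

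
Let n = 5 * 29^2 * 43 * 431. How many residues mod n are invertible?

58658880

φ(77931265) = 77931265 · (1 − 1/5) · (1 − 1/29) · (1 − 1/43) · (1 − 1/431)
       = 77931265 · 2022720/2687285 = 58658880.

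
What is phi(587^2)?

343982

φ(587^2) = 587^2 − 587^1 = 344569 − 587 = 343982.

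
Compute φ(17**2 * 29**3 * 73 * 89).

40582434816

φ(17^2) = 17^2 − 17^1 = 289 − 17 = 272.
φ(29^3) = 29^3 − 29^2 = 24389 − 841 = 23548.
φ(73) = 73 − 1 = 72.
φ(89) = 89 − 1 = 88.
Since φ is multiplicative, φ(45793591237) = 272 · 23548 · 72 · 88 = 40582434816.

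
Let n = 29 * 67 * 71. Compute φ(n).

129360

φ(137953) = 137953 · (1 − 1/29) · (1 − 1/67) · (1 − 1/71)
       = 137953 · 129360/137953 = 129360.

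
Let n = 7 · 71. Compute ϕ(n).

φ(497) = 497 · (1 − 1/7) · (1 − 1/71)
       = 497 · 420/497 = 420.

420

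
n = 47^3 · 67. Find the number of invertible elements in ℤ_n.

φ(6956141) = 6956141 · (1 − 1/47) · (1 − 1/67)
       = 6956141 · 3036/3149 = 6706524.

6706524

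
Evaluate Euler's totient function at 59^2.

φ(59^2) = 59^2 − 59^1 = 3481 − 59 = 3422.

3422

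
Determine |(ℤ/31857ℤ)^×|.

17280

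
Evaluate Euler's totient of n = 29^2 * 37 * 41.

φ(1275797) = 1275797 · (1 − 1/29) · (1 − 1/37) · (1 − 1/41)
       = 1275797 · 40320/43993 = 1169280.

1169280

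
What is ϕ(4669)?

Factor 4669: 4669 = 7 × 23 × 29.
φ(4669) = 4669 · (1 − 1/7) · (1 − 1/23) · (1 − 1/29)
       = 4669 · 3696/4669 = 3696.

3696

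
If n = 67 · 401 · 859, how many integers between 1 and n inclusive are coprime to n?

22651200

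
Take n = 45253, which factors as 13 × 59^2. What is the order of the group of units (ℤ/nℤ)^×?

41064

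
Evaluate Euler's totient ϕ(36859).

33600

36859 = 29 × 31 × 41.
φ(29) = 29 − 1 = 28.
φ(31) = 31 − 1 = 30.
φ(41) = 41 − 1 = 40.
φ(36859) = 28 × 30 × 40 = 33600.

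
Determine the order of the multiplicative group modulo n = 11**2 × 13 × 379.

498960

φ(596167) = 596167 · (1 − 1/11) · (1 − 1/13) · (1 − 1/379)
       = 596167 · 45360/54197 = 498960.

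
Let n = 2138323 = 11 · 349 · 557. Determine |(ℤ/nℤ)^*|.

1934880

φ(2138323) = 2138323 · (1 − 1/11) · (1 − 1/349) · (1 − 1/557)
       = 2138323 · 1934880/2138323 = 1934880.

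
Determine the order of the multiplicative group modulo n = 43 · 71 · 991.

2910600

φ(43) = 43 − 1 = 42.
φ(71) = 71 − 1 = 70.
φ(991) = 991 − 1 = 990.
Multiply: 42 · 70 · 990 = 2910600.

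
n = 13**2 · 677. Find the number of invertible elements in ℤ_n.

105456

φ(13^2) = 13^2 − 13^1 = 169 − 13 = 156.
φ(677) = 677 − 1 = 676.
φ(114413) = 156 × 676 = 105456.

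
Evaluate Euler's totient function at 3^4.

φ(81) = 81 · (1 − 1/3)
       = 81 · 2/3 = 54.

54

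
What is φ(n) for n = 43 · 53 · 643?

φ(1465397) = 1465397 · (1 − 1/43) · (1 − 1/53) · (1 − 1/643)
       = 1465397 · 1402128/1465397 = 1402128.

1402128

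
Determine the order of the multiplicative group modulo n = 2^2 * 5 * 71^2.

39760

φ(100820) = 100820 · (1 − 1/2) · (1 − 1/5) · (1 − 1/71)
       = 100820 · 280/710 = 39760.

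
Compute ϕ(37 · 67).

φ(2479) = 2479 · (1 − 1/37) · (1 − 1/67)
       = 2479 · 2376/2479 = 2376.

2376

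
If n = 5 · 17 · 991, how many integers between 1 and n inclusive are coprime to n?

φ(5) = 5 − 1 = 4.
φ(17) = 17 − 1 = 16.
φ(991) = 991 − 1 = 990.
Multiply: 4 · 16 · 990 = 63360.

63360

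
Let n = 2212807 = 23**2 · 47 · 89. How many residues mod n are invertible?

φ(23^2) = 23^1·(23−1) = 23·22 = 506.
φ(47) = 47 − 1 = 46.
φ(89) = 89 − 1 = 88.
Since φ is multiplicative, φ(2212807) = 506 · 46 · 88 = 2048288.

2048288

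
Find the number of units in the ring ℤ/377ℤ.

336

377 = 13 · 29.
φ(377) = 377 · (1 − 1/13) · (1 − 1/29)
       = 377 · 336/377 = 336.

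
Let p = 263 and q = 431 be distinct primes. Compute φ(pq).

φ(pq) = (p−1)(q−1) = 262 · 430 = 112660.

112660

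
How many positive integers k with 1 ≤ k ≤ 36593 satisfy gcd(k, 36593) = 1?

Factor 36593: 36593 = 23 * 37 * 43.
φ(23) = 23 − 1 = 22.
φ(37) = 37 − 1 = 36.
φ(43) = 43 − 1 = 42.
Multiply: 22 · 36 · 42 = 33264.

33264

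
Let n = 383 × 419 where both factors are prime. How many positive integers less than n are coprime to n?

159676

φ(n) = (p − 1)(q − 1) = (383−1)(419−1) = 382·418 = 159676.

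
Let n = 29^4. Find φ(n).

φ(29^4) = 29^4 − 29^3 = 707281 − 24389 = 682892.

682892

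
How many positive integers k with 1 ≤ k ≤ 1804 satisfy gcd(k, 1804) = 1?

Factor 1804: 1804 = 2^2 * 11 * 41.
φ(1804) = 1804 · (1 − 1/2) · (1 − 1/11) · (1 − 1/41)
       = 1804 · 400/902 = 800.

800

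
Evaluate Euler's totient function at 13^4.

φ(28561) = 28561 · (1 − 1/13)
       = 28561 · 12/13 = 26364.

26364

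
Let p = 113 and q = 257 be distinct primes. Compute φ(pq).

φ(n) = (p − 1)(q − 1) = (113−1)(257−1) = 112·256 = 28672.

28672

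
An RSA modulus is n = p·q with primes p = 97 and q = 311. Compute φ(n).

φ(pq) = (p−1)(q−1) = 96 · 310 = 29760.

29760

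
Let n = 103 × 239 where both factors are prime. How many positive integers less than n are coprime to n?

24276

φ(24617) = 24617 · (1 − 1/103) · (1 − 1/239)
       = 24617 · 24276/24617 = 24276.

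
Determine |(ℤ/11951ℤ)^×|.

Prime factorization: 11951 = 17 · 19 · 37.
φ(11951) = 11951 · (1 − 1/17) · (1 − 1/19) · (1 − 1/37)
       = 11951 · 10368/11951 = 10368.

10368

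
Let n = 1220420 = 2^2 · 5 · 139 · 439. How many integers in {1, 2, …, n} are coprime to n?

φ(1220420) = 1220420 · (1 − 1/2) · (1 − 1/5) · (1 − 1/139) · (1 − 1/439)
       = 1220420 · 241776/610210 = 483552.

483552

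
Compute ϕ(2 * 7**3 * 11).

2940

φ(2) = 2 − 1 = 1.
φ(7^3) = 7^2·(7−1) = 49·6 = 294.
φ(11) = 11 − 1 = 10.
Multiply: 1 · 294 · 10 = 2940.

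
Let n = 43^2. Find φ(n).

φ(1849) = 1849 · (1 − 1/43)
       = 1849 · 42/43 = 1806.

1806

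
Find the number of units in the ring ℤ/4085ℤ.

3024

Factor 4085: 4085 = 5 × 19 × 43.
φ(4085) = 4085 · (1 − 1/5) · (1 − 1/19) · (1 − 1/43)
       = 4085 · 3024/4085 = 3024.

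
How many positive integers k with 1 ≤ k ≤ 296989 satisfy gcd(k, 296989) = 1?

Prime factorization: 296989 = 7^2 × 11 × 19 × 29.
φ(7^2) = 7^1·(7−1) = 7·6 = 42.
φ(11) = 11 − 1 = 10.
φ(19) = 19 − 1 = 18.
φ(29) = 29 − 1 = 28.
Multiply: 42 · 10 · 18 · 28 = 211680.

211680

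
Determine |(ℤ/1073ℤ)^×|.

1073 = 29 * 37.
φ(29) = 29 − 1 = 28.
φ(37) = 37 − 1 = 36.
φ(1073) = 28 × 36 = 1008.

1008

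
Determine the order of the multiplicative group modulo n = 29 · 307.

8568

φ(8903) = 8903 · (1 − 1/29) · (1 − 1/307)
       = 8903 · 8568/8903 = 8568.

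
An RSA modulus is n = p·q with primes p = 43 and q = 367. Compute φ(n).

φ(n) = (p − 1)(q − 1) = (43−1)(367−1) = 42·366 = 15372.

15372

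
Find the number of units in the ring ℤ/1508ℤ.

672

1508 = 2^2 · 13 · 29.
φ(1508) = 1508 · (1 − 1/2) · (1 − 1/13) · (1 − 1/29)
       = 1508 · 336/754 = 672.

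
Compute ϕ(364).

Factor 364: 364 = 2^2 * 7 * 13.
φ(364) = 364 · (1 − 1/2) · (1 − 1/7) · (1 − 1/13)
       = 364 · 72/182 = 144.

144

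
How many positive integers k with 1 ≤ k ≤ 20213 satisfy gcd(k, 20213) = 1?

Prime factorization: 20213 = 17 · 29 · 41.
φ(20213) = 20213 · (1 − 1/17) · (1 − 1/29) · (1 − 1/41)
       = 20213 · 17920/20213 = 17920.

17920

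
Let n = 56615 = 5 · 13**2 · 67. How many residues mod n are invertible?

φ(56615) = 56615 · (1 − 1/5) · (1 − 1/13) · (1 − 1/67)
       = 56615 · 3168/4355 = 41184.

41184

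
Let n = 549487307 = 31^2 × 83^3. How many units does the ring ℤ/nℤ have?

525355140

φ(549487307) = 549487307 · (1 − 1/31) · (1 − 1/83)
       = 549487307 · 2460/2573 = 525355140.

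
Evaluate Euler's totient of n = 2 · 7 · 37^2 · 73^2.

42005952

φ(2) = 2 − 1 = 1.
φ(7) = 7 − 1 = 6.
φ(37^2) = 37^1·(37−1) = 37·36 = 1332.
φ(73^2) = 73^1·(73−1) = 73·72 = 5256.
φ(102135614) = 1 × 6 × 1332 × 5256 = 42005952.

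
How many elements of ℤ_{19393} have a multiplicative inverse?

19393 = 11 * 41 * 43.
φ(11) = 11 − 1 = 10.
φ(41) = 41 − 1 = 40.
φ(43) = 43 − 1 = 42.
Multiply: 10 · 40 · 42 = 16800.

16800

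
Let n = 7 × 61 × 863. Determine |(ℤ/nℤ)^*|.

φ(368501) = 368501 · (1 − 1/7) · (1 − 1/61) · (1 − 1/863)
       = 368501 · 310320/368501 = 310320.

310320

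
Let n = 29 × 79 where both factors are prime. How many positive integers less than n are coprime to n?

2184

For distinct primes, φ(pq) = (p−1)(q−1) = 28 × 78 = 2184.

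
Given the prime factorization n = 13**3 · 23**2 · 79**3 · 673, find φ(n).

φ(385639993661611) = 385639993661611 · (1 − 1/13) · (1 − 1/23) · (1 − 1/79) · (1 − 1/673)
       = 385639993661611 · 13837824/15896933 = 335688548203008.

335688548203008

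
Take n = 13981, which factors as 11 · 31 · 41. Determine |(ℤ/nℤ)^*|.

12000

φ(13981) = 13981 · (1 − 1/11) · (1 − 1/31) · (1 − 1/41)
       = 13981 · 12000/13981 = 12000.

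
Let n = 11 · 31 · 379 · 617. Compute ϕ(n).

φ(79740463) = 79740463 · (1 − 1/11) · (1 − 1/31) · (1 − 1/379) · (1 − 1/617)
       = 79740463 · 69854400/79740463 = 69854400.

69854400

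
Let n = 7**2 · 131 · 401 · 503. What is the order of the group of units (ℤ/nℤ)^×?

φ(7^2) = 7^1·(7−1) = 7·6 = 42.
φ(131) = 131 − 1 = 130.
φ(401) = 401 − 1 = 400.
φ(503) = 503 − 1 = 502.
Since φ is multiplicative, φ(1294731557) = 42 · 130 · 400 · 502 = 1096368000.

1096368000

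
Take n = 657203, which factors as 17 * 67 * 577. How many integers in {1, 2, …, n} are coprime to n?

608256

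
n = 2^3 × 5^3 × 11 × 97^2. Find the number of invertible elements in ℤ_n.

φ(2^3) = 2^3 − 2^2 = 8 − 4 = 4.
φ(5^3) = 5^2·(5−1) = 25·4 = 100.
φ(11) = 11 − 1 = 10.
φ(97^2) = 97^1·(97−1) = 97·96 = 9312.
φ(103499000) = 4 × 100 × 10 × 9312 = 37248000.

37248000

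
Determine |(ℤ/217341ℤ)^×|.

Factor 217341: 217341 = 3^2 × 19 × 31 × 41.
φ(3^2) = 3^2 − 3^1 = 9 − 3 = 6.
φ(19) = 19 − 1 = 18.
φ(31) = 31 − 1 = 30.
φ(41) = 41 − 1 = 40.
Since φ is multiplicative, φ(217341) = 6 · 18 · 30 · 40 = 129600.

129600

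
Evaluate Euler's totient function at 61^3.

223260

φ(61^3) = 61^3 − 61^2 = 226981 − 3721 = 223260.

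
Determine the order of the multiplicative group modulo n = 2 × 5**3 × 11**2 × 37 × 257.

101376000

φ(287647250) = 287647250 · (1 − 1/2) · (1 − 1/5) · (1 − 1/11) · (1 − 1/37) · (1 − 1/257)
       = 287647250 · 368640/1045990 = 101376000.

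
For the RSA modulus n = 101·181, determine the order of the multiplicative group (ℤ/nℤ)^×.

φ(18281) = 18281 · (1 − 1/101) · (1 − 1/181)
       = 18281 · 18000/18281 = 18000.

18000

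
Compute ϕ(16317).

9072

Factor 16317: 16317 = 3^2 · 7^2 · 37.
φ(16317) = 16317 · (1 − 1/3) · (1 − 1/7) · (1 − 1/37)
       = 16317 · 432/777 = 9072.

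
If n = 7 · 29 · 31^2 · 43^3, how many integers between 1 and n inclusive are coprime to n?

12133285920

φ(7) = 7 − 1 = 6.
φ(29) = 29 − 1 = 28.
φ(31^2) = 31^2 − 31^1 = 961 − 31 = 930.
φ(43^3) = 43^3 − 43^2 = 79507 − 1849 = 77658.
φ(15510464081) = 6 × 28 × 930 × 77658 = 12133285920.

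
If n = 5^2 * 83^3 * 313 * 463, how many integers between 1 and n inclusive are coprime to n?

φ(2071570006325) = 2071570006325 · (1 − 1/5) · (1 − 1/83) · (1 − 1/313) · (1 − 1/463)
       = 2071570006325 · 47279232/60141385 = 1628533146240.

1628533146240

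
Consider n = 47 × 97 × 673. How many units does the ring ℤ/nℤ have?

2967552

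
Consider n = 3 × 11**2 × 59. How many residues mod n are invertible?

12760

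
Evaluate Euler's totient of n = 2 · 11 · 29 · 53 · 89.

φ(2) = 2 − 1 = 1.
φ(11) = 11 − 1 = 10.
φ(29) = 29 − 1 = 28.
φ(53) = 53 − 1 = 52.
φ(89) = 89 − 1 = 88.
Multiply: 1 · 10 · 28 · 52 · 88 = 1281280.

1281280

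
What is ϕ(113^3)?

1430128

φ(1442897) = 1442897 · (1 − 1/113)
       = 1442897 · 112/113 = 1430128.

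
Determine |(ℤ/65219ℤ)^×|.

Factor 65219: 65219 = 7**2 · 11**3.
φ(65219) = 65219 · (1 − 1/7) · (1 − 1/11)
       = 65219 · 60/77 = 50820.

50820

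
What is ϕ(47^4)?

φ(47^4) = 47^4 − 47^3 = 4879681 − 103823 = 4775858.

4775858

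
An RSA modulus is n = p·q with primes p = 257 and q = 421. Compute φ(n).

For distinct primes, φ(pq) = (p−1)(q−1) = 256 × 420 = 107520.

107520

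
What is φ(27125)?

18000

Prime factorization: 27125 = 5^3 * 7 * 31.
φ(5^3) = 5^2·(5−1) = 25·4 = 100.
φ(7) = 7 − 1 = 6.
φ(31) = 31 − 1 = 30.
Since φ is multiplicative, φ(27125) = 100 · 6 · 30 = 18000.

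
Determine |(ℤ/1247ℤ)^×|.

1176

Prime factorization: 1247 = 29 * 43.
φ(29) = 29 − 1 = 28.
φ(43) = 43 − 1 = 42.
Multiply: 28 · 42 = 1176.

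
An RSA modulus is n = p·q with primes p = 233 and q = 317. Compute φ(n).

73312

φ(n) = (p − 1)(q − 1) = (233−1)(317−1) = 232·316 = 73312.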